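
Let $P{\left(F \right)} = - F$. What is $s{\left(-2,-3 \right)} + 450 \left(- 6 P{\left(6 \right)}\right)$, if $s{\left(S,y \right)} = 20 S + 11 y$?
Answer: $16127$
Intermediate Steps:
$s{\left(S,y \right)} = 11 y + 20 S$
$s{\left(-2,-3 \right)} + 450 \left(- 6 P{\left(6 \right)}\right) = \left(11 \left(-3\right) + 20 \left(-2\right)\right) + 450 \left(- 6 \left(\left(-1\right) 6\right)\right) = \left(-33 - 40\right) + 450 \left(\left(-6\right) \left(-6\right)\right) = -73 + 450 \cdot 36 = -73 + 16200 = 16127$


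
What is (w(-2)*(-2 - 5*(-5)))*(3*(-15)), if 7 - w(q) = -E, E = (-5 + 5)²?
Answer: -7245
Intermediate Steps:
E = 0 (E = 0² = 0)
w(q) = 7 (w(q) = 7 - (-1)*0 = 7 - 1*0 = 7 + 0 = 7)
(w(-2)*(-2 - 5*(-5)))*(3*(-15)) = (7*(-2 - 5*(-5)))*(3*(-15)) = (7*(-2 + 25))*(-45) = (7*23)*(-45) = 161*(-45) = -7245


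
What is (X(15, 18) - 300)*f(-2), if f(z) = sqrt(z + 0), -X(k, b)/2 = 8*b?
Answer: -588*I*sqrt(2) ≈ -831.56*I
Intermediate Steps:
X(k, b) = -16*b
f(z) = sqrt(z)
(X(15, 18) - 300)*f(-2) = (-16*18 - 300)*sqrt(-2) = (-288 - 300)*(I*sqrt(2)) = -588*I*sqrt(2)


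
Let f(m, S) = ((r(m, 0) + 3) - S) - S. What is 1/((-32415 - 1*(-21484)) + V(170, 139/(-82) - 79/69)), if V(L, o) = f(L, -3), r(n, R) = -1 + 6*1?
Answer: -1/10917 ≈ -9.1600e-5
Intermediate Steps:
r(n, R) = 5 (r(n, R) = -1 + 6 = 5)
f(m, S) = 8 - 2*S (f(m, S) = ((5 + 3) - S) - S = (8 - S) - S = 8 - 2*S)
V(L, o) = 14 (V(L, o) = 8 - 2*(-3) = 8 + 6 = 14)
1/((-32415 - 1*(-21484)) + V(170, 139/(-82) - 79/69)) = 1/((-32415 - 1*(-21484)) + 14) = 1/((-32415 + 21484) + 14) = 1/(-10931 + 14) = 1/(-10917) = -1/10917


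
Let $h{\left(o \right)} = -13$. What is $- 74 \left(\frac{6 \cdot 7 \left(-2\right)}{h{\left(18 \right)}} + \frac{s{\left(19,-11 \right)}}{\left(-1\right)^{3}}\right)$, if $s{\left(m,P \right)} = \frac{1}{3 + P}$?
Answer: $- \frac{25345}{52} \approx -487.4$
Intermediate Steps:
$- 74 \left(\frac{6 \cdot 7 \left(-2\right)}{h{\left(18 \right)}} + \frac{s{\left(19,-11 \right)}}{\left(-1\right)^{3}}\right) = - 74 \left(\frac{6 \cdot 7 \left(-2\right)}{-13} + \frac{1}{\left(3 - 11\right) \left(-1\right)^{3}}\right) = - 74 \left(42 \left(-2\right) \left(- \frac{1}{13}\right) + \frac{1}{\left(-8\right) \left(-1\right)}\right) = - 74 \left(\left(-84\right) \left(- \frac{1}{13}\right) - - \frac{1}{8}\right) = - 74 \left(\frac{84}{13} + \frac{1}{8}\right) = \left(-74\right) \frac{685}{104} = - \frac{25345}{52}$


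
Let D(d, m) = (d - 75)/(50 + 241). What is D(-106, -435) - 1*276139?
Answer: -80356630/291 ≈ -2.7614e+5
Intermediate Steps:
D(d, m) = -25/97 + d/291 (D(d, m) = (-75 + d)/291 = (-75 + d)*(1/291) = -25/97 + d/291)
D(-106, -435) - 1*276139 = (-25/97 + (1/291)*(-106)) - 1*276139 = (-25/97 - 106/291) - 276139 = -181/291 - 276139 = -80356630/291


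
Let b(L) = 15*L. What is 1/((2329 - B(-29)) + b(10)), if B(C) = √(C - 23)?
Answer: 2479/6145493 + 2*I*√13/6145493 ≈ 0.00040339 + 1.1734e-6*I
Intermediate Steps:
B(C) = √(-23 + C)
1/((2329 - B(-29)) + b(10)) = 1/((2329 - √(-23 - 29)) + 15*10) = 1/((2329 - √(-52)) + 150) = 1/((2329 - 2*I*√13) + 150) = 1/(2479 - 2*I*√13)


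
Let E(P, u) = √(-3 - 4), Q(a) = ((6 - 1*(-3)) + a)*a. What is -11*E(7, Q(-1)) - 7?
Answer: -7 - 11*I*√7 ≈ -7.0 - 29.103*I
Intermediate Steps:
Q(a) = a*(9 + a) (Q(a) = ((6 + 3) + a)*a = (9 + a)*a = a*(9 + a))
E(P, u) = I*√7 (E(P, u) = √(-7) = I*√7)
-11*E(7, Q(-1)) - 7 = -11*I*√7 - 7 = -7 - 11*I*√7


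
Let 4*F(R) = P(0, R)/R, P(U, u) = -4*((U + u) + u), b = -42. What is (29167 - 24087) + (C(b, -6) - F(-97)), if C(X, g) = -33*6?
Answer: 4884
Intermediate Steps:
C(X, g) = -198
P(U, u) = -8*u - 4*U (P(U, u) = -4*(U + 2*u) = -8*u - 4*U)
F(R) = -2 (F(R) = ((-8*R - 4*0)/R)/4 = ((-8*R + 0)/R)/4 = ((-8*R)/R)/4 = (¼)*(-8) = -2)
(29167 - 24087) + (C(b, -6) - F(-97)) = (29167 - 24087) + (-198 - 1*(-2)) = 5080 + (-198 + 2) = 5080 - 196 = 4884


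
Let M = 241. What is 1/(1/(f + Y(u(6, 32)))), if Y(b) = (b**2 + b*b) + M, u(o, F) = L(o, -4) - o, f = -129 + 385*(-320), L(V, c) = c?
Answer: -122888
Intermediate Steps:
f = -123329 (f = -129 - 123200 = -123329)
u(o, F) = -4 - o
Y(b) = 241 + 2*b**2 (Y(b) = (b**2 + b*b) + 241 = (b**2 + b**2) + 241 = 2*b**2 + 241 = 241 + 2*b**2)
1/(1/(f + Y(u(6, 32)))) = 1/(1/(-123329 + (241 + 2*(-4 - 1*6)**2))) = 1/(1/(-123329 + (241 + 2*(-4 - 6)**2))) = 1/(1/(-123329 + (241 + 2*(-10)**2))) = 1/(1/(-123329 + (241 + 2*100))) = 1/(1/(-123329 + (241 + 200))) = 1/(1/(-123329 + 441)) = 1/(1/(-122888)) = 1/(-1/122888) = -122888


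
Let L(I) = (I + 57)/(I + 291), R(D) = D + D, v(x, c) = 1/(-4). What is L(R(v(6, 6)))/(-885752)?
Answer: -113/514621912 ≈ -2.1958e-7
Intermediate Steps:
v(x, c) = -¼ (v(x, c) = 1*(-¼) = -¼)
R(D) = 2*D
L(I) = (57 + I)/(291 + I)
L(R(v(6, 6)))/(-885752) = ((57 + 2*(-¼))/(291 + 2*(-¼)))/(-885752) = ((57 - ½)/(291 - ½))*(-1/885752) = ((113/2)/(581/2))*(-1/885752) = ((2/581)*(113/2))*(-1/885752) = (113/581)*(-1/885752) = -113/514621912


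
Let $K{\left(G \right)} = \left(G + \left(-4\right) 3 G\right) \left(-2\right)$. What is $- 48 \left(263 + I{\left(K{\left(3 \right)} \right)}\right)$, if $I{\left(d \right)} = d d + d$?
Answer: $-224880$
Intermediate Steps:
$K{\left(G \right)} = 22 G$ ($K{\left(G \right)} = \left(G - 12 G\right) \left(-2\right) = - 11 G \left(-2\right) = 22 G$)
$I{\left(d \right)} = d + d^{2}$ ($I{\left(d \right)} = d^{2} + d = d + d^{2}$)
$- 48 \left(263 + I{\left(K{\left(3 \right)} \right)}\right) = - 48 \left(263 + 22 \cdot 3 \left(1 + 22 \cdot 3\right)\right) = - 48 \left(263 + 66 \left(1 + 66\right)\right) = - 48 \left(263 + 66 \cdot 67\right) = - 48 \left(263 + 4422\right) = \left(-48\right) 4685 = -224880$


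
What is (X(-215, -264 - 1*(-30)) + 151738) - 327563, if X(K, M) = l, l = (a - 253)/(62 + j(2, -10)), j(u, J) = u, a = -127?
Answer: -2813295/16 ≈ -1.7583e+5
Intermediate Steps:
l = -95/16 (l = (-127 - 253)/(62 + 2) = -380/64 = -380*1/64 = -95/16 ≈ -5.9375)
X(K, M) = -95/16
(X(-215, -264 - 1*(-30)) + 151738) - 327563 = (-95/16 + 151738) - 327563 = 2427713/16 - 327563 = -2813295/16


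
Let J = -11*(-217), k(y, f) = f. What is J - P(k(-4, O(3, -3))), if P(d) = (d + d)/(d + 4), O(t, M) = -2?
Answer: 2389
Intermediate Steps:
J = 2387
P(d) = 2*d/(4 + d) (P(d) = (2*d)/(4 + d) = 2*d/(4 + d))
J - P(k(-4, O(3, -3))) = 2387 - 2*(-2)/(4 - 2) = 2387 - 2*(-2)/2 = 2387 - 1*(-2) = 2387 + 2 = 2389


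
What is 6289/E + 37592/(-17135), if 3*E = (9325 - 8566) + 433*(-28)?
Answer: -30020765/7789571 ≈ -3.8540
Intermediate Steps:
E = -11365/3 (E = ((9325 - 8566) + 433*(-28))/3 = (759 - 12124)/3 = (1/3)*(-11365) = -11365/3 ≈ -3788.3)
6289/E + 37592/(-17135) = 6289/(-11365/3) + 37592/(-17135) = 6289*(-3/11365) + 37592*(-1/17135) = -18867/11365 - 37592/17135 = -30020765/7789571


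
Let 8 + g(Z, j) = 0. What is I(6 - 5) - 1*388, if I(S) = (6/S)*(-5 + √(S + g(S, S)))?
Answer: -418 + 6*I*√7 ≈ -418.0 + 15.875*I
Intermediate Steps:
g(Z, j) = -8 (g(Z, j) = -8 + 0 = -8)
I(S) = 6*(-5 + √(-8 + S))/S (I(S) = (6/S)*(-5 + √(S - 8)) = (6/S)*(-5 + √(-8 + S)) = 6*(-5 + √(-8 + S))/S)
I(6 - 5) - 1*388 = 6*(-5 + √(-8 + (6 - 5)))/(6 - 5) - 1*388 = 6*(-5 + √(-8 + 1))/1 - 388 = 6*1*(-5 + √(-7)) - 388 = 6*1*(-5 + I*√7) - 388 = (-30 + 6*I*√7) - 388 = -418 + 6*I*√7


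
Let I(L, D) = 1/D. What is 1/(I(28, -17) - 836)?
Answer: -17/14213 ≈ -0.0011961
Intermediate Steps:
1/(I(28, -17) - 836) = 1/(1/(-17) - 836) = 1/(-1/17 - 836) = 1/(-14213/17) = -17/14213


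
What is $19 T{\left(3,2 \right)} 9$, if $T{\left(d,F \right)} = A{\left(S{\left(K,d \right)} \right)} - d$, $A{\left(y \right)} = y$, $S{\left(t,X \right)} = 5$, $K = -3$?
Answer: $342$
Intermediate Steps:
$T{\left(d,F \right)} = 5 - d$
$19 T{\left(3,2 \right)} 9 = 19 \left(5 - 3\right) 9 = 19 \cdot 2 \cdot 9 = 38 \cdot 9 = 342$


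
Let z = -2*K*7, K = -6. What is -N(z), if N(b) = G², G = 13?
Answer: -169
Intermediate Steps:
z = 84 (z = -2*(-6)*7 = 12*7 = 84)
N(b) = 169 (N(b) = 13² = 169)
-N(z) = -1*169 = -169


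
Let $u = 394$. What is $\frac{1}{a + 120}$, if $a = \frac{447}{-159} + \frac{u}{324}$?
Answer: $\frac{8586}{1016623} \approx 0.0084456$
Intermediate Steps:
$a = - \frac{13697}{8586}$ ($a = \frac{447}{-159} + \frac{394}{324} = 447 \left(- \frac{1}{159}\right) + 394 \cdot \frac{1}{324} = - \frac{149}{53} + \frac{197}{162} = - \frac{13697}{8586} \approx -1.5953$)
$\frac{1}{a + 120} = \frac{1}{- \frac{13697}{8586} + 120} = \frac{1}{\frac{1016623}{8586}} = \frac{8586}{1016623}$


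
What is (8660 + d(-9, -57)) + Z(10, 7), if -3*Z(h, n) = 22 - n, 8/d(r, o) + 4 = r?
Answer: 112507/13 ≈ 8654.4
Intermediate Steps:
d(r, o) = 8/(-4 + r)
Z(h, n) = -22/3 + n/3 (Z(h, n) = -(22 - n)/3 = -22/3 + n/3)
(8660 + d(-9, -57)) + Z(10, 7) = (8660 + 8/(-4 - 9)) + (-22/3 + (⅓)*7) = (8660 + 8/(-13)) + (-22/3 + 7/3) = (8660 + 8*(-1/13)) - 5 = (8660 - 8/13) - 5 = 112572/13 - 5 = 112507/13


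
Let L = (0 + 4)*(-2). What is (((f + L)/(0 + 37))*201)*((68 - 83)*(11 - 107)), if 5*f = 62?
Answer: 1273536/37 ≈ 34420.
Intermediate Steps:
f = 62/5 (f = (⅕)*62 = 62/5 ≈ 12.400)
L = -8 (L = 4*(-2) = -8)
(((f + L)/(0 + 37))*201)*((68 - 83)*(11 - 107)) = (((62/5 - 8)/(0 + 37))*201)*((68 - 83)*(11 - 107)) = (((22/5)/37)*201)*(-15*(-96)) = (((22/5)*(1/37))*201)*1440 = ((22/185)*201)*1440 = (4422/185)*1440 = 1273536/37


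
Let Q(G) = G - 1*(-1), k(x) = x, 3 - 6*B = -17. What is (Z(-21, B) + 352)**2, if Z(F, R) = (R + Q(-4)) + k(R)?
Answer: 1138489/9 ≈ 1.2650e+5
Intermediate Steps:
B = 10/3 (B = 1/2 - 1/6*(-17) = 1/2 + 17/6 = 10/3 ≈ 3.3333)
Q(G) = 1 + G (Q(G) = G + 1 = 1 + G)
Z(F, R) = -3 + 2*R (Z(F, R) = (R + (1 - 4)) + R = (R - 3) + R = (-3 + R) + R = -3 + 2*R)
(Z(-21, B) + 352)**2 = ((-3 + 2*(10/3)) + 352)**2 = ((-3 + 20/3) + 352)**2 = (11/3 + 352)**2 = (1067/3)**2 = 1138489/9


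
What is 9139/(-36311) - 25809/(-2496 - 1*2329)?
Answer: 893054924/175200575 ≈ 5.0973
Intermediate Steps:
9139/(-36311) - 25809/(-2496 - 1*2329) = 9139*(-1/36311) - 25809/(-2496 - 2329) = -9139/36311 - 25809/(-4825) = -9139/36311 - 25809*(-1/4825) = -9139/36311 + 25809/4825 = 893054924/175200575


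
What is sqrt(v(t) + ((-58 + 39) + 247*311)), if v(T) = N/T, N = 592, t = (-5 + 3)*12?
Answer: 4*sqrt(43185)/3 ≈ 277.08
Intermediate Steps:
t = -24 (t = -2*12 = -24)
v(T) = 592/T
sqrt(v(t) + ((-58 + 39) + 247*311)) = sqrt(592/(-24) + ((-58 + 39) + 247*311)) = sqrt(592*(-1/24) + (-19 + 76817)) = sqrt(-74/3 + 76798) = sqrt(230320/3) = 4*sqrt(43185)/3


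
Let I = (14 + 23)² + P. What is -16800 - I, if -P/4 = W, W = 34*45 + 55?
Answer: -11829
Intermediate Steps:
W = 1585 (W = 1530 + 55 = 1585)
P = -6340 (P = -4*1585 = -6340)
I = -4971 (I = (14 + 23)² - 6340 = 37² - 6340 = 1369 - 6340 = -4971)
-16800 - I = -16800 - 1*(-4971) = -16800 + 4971 = -11829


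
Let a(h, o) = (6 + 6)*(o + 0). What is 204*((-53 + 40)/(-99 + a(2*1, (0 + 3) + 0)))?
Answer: 884/21 ≈ 42.095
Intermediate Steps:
a(h, o) = 12*o
204*((-53 + 40)/(-99 + a(2*1, (0 + 3) + 0))) = 204*((-53 + 40)/(-99 + 12*((0 + 3) + 0))) = 204*(-13/(-99 + 12*(3 + 0))) = 204*(-13/(-99 + 12*3)) = 204*(-13/(-99 + 36)) = 204*(-13/(-63)) = 204*(-13*(-1/63)) = 204*(13/63) = 884/21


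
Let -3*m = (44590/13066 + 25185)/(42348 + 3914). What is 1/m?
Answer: -453344469/82277950 ≈ -5.5099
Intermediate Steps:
m = -82277950/453344469 (m = -(44590/13066 + 25185)/(3*(42348 + 3914)) = -(44590*(1/13066) + 25185)/(3*46262) = -(22295/6533 + 25185)/(3*46262) = -164555900/(19599*46262) = -⅓*82277950/151114823 = -82277950/453344469 ≈ -0.18149)
1/m = 1/(-82277950/453344469) = -453344469/82277950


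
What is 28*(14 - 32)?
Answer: -504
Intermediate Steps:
28*(14 - 32) = 28*(-18) = -504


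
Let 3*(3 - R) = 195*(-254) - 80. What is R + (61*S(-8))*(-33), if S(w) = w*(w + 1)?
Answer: -288565/3 ≈ -96188.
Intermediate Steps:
S(w) = w*(1 + w)
R = 49619/3 (R = 3 - (195*(-254) - 80)/3 = 3 - (-49530 - 80)/3 = 3 - ⅓*(-49610) = 3 + 49610/3 = 49619/3 ≈ 16540.)
R + (61*S(-8))*(-33) = 49619/3 + (61*(-8*(1 - 8)))*(-33) = 49619/3 + (61*(-8*(-7)))*(-33) = 49619/3 + (61*56)*(-33) = 49619/3 + 3416*(-33) = 49619/3 - 112728 = -288565/3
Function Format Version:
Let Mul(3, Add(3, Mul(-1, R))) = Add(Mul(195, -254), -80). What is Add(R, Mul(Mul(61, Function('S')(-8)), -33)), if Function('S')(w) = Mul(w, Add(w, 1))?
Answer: Rational(-288565, 3) ≈ -96188.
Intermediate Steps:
Function('S')(w) = Mul(w, Add(1, w))
R = Rational(49619, 3) (R = Add(3, Mul(Rational(-1, 3), Add(Mul(195, -254), -80))) = Add(3, Mul(Rational(-1, 3), Add(-49530, -80))) = Add(3, Mul(Rational(-1, 3), -49610)) = Add(3, Rational(49610, 3)) = Rational(49619, 3) ≈ 16540.)
Add(R, Mul(Mul(61, Function('S')(-8)), -33)) = Add(Rational(49619, 3), Mul(Mul(61, Mul(-8, Add(1, -8))), -33)) = Add(Rational(49619, 3), Mul(Mul(61, Mul(-8, -7)), -33)) = Add(Rational(49619, 3), Mul(Mul(61, 56), -33)) = Add(Rational(49619, 3), Mul(3416, -33)) = Add(Rational(49619, 3), -112728) = Rational(-288565, 3)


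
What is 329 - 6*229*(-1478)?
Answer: 2031101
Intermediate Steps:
329 - 6*229*(-1478) = 329 - 1374*(-1478) = 329 + 2030772 = 2031101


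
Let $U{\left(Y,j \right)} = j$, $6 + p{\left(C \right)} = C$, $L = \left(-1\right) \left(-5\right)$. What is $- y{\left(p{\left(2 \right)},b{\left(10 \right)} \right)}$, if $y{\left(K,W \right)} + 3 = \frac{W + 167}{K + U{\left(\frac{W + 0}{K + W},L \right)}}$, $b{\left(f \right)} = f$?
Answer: $-174$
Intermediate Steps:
$L = 5$
$p{\left(C \right)} = -6 + C$
$y{\left(K,W \right)} = -3 + \frac{167 + W}{5 + K}$ ($y{\left(K,W \right)} = -3 + \frac{W + 167}{K + 5} = -3 + \frac{167 + W}{5 + K}$)
$- y{\left(p{\left(2 \right)},b{\left(10 \right)} \right)} = - \frac{152 + 10 - 3 \left(-6 + 2\right)}{5 + \left(-6 + 2\right)} = - \frac{152 + 10 - -12}{5 - 4} = - \frac{152 + 10 + 12}{1} = - 1 \cdot 174 = \left(-1\right) 174 = -174$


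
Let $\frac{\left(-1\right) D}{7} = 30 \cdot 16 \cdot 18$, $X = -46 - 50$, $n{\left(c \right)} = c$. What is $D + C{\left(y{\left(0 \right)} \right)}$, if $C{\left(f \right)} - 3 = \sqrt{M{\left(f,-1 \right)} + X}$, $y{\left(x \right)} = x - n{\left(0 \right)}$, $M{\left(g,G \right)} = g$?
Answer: $-60477 + 4 i \sqrt{6} \approx -60477.0 + 9.798 i$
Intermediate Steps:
$X = -96$
$D = -60480$ ($D = - 7 \cdot 30 \cdot 16 \cdot 18 = - 7 \cdot 480 \cdot 18 = \left(-7\right) 8640 = -60480$)
$y{\left(x \right)} = x$ ($y{\left(x \right)} = x - 0 = x + 0 = x$)
$C{\left(f \right)} = 3 + \sqrt{-96 + f}$ ($C{\left(f \right)} = 3 + \sqrt{f - 96} = 3 + \sqrt{-96 + f}$)
$D + C{\left(y{\left(0 \right)} \right)} = -60480 + \left(3 + \sqrt{-96 + 0}\right) = -60480 + \left(3 + \sqrt{-96}\right) = -60480 + \left(3 + 4 i \sqrt{6}\right) = -60477 + 4 i \sqrt{6}$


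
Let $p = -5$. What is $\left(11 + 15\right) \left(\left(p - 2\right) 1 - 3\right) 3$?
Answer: $-780$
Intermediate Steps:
$\left(11 + 15\right) \left(\left(p - 2\right) 1 - 3\right) 3 = \left(11 + 15\right) \left(\left(-5 - 2\right) 1 - 3\right) 3 = 26 \left(\left(-7\right) 1 - 3\right) 3 = 26 \left(-7 - 3\right) 3 = 26 \left(\left(-10\right) 3\right) = 26 \left(-30\right) = -780$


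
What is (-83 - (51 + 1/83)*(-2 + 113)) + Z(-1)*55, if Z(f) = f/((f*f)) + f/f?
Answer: -476863/83 ≈ -5745.3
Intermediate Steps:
Z(f) = 1 + 1/f (Z(f) = f/(f²) + 1 = f/f² + 1 = 1/f + 1 = 1 + 1/f)
(-83 - (51 + 1/83)*(-2 + 113)) + Z(-1)*55 = (-83 - (51 + 1/83)*(-2 + 113)) + ((1 - 1)/(-1))*55 = (-83 - (51 + 1/83)*111) - 1*0*55 = (-83 - 4234*111/83) + 0*55 = (-83 - 1*469974/83) + 0 = (-83 - 469974/83) + 0 = -476863/83 + 0 = -476863/83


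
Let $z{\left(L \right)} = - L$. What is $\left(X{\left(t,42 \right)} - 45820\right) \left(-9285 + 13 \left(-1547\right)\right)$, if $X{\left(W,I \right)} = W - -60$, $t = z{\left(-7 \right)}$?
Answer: $1344955188$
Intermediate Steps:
$t = 7$ ($t = \left(-1\right) \left(-7\right) = 7$)
$X{\left(W,I \right)} = 60 + W$ ($X{\left(W,I \right)} = W + 60 = 60 + W$)
$\left(X{\left(t,42 \right)} - 45820\right) \left(-9285 + 13 \left(-1547\right)\right) = \left(\left(60 + 7\right) - 45820\right) \left(-9285 + 13 \left(-1547\right)\right) = \left(67 - 45820\right) \left(-9285 - 20111\right) = \left(-45753\right) \left(-29396\right) = 1344955188$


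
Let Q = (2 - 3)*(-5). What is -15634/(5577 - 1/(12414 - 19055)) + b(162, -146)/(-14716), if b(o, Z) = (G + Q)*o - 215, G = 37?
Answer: -885965177733/272517201164 ≈ -3.2510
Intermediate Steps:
Q = 5 (Q = -1*(-5) = 5)
b(o, Z) = -215 + 42*o (b(o, Z) = (37 + 5)*o - 215 = 42*o - 215 = -215 + 42*o)
-15634/(5577 - 1/(12414 - 19055)) + b(162, -146)/(-14716) = -15634/(5577 - 1/(12414 - 19055)) + (-215 + 42*162)/(-14716) = -15634/(5577 - 1/(-6641)) + (-215 + 6804)*(-1/14716) = -15634/(5577 - 1*(-1/6641)) + 6589*(-1/14716) = -15634/(5577 + 1/6641) - 6589/14716 = -15634/37036858/6641 - 6589/14716 = -15634*6641/37036858 - 6589/14716 = -51912697/18518429 - 6589/14716 = -885965177733/272517201164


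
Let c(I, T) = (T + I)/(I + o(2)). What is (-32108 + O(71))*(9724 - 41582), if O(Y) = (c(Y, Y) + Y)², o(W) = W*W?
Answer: 4801618995638/5625 ≈ 8.5362e+8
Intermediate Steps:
o(W) = W²
c(I, T) = (I + T)/(4 + I) (c(I, T) = (T + I)/(I + 2²) = (I + T)/(I + 4) = (I + T)/(4 + I))
O(Y) = (Y + 2*Y/(4 + Y))² (O(Y) = ((Y + Y)/(4 + Y) + Y)² = ((2*Y)/(4 + Y) + Y)² = (2*Y/(4 + Y) + Y)² = (Y + 2*Y/(4 + Y))²)
(-32108 + O(71))*(9724 - 41582) = (-32108 + 71²*(6 + 71)²/(4 + 71)²)*(9724 - 41582) = (-32108 + 5041*77²/75²)*(-31858) = (-32108 + 5041*(1/5625)*5929)*(-31858) = (-32108 + 29888089/5625)*(-31858) = -150719411/5625*(-31858) = 4801618995638/5625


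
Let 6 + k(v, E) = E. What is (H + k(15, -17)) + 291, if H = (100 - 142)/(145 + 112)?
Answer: 68834/257 ≈ 267.84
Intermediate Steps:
k(v, E) = -6 + E
H = -42/257 ≈ -0.16342
(H + k(15, -17)) + 291 = (-42/257 + (-6 - 17)) + 291 = (-42/257 - 23) + 291 = -5953/257 + 291 = 68834/257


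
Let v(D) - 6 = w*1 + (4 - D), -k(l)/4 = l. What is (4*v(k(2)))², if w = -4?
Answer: 3136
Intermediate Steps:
k(l) = -4*l
v(D) = 6 - D (v(D) = 6 + (-4*1 + (4 - D)) = 6 + (-4 + (4 - D)) = 6 - D)
(4*v(k(2)))² = (4*(6 - (-4)*2))² = (4*(6 - 1*(-8)))² = (4*(6 + 8))² = (4*14)² = 56² = 3136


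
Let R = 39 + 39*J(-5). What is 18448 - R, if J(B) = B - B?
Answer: 18409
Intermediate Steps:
J(B) = 0
R = 39 (R = 39 + 39*0 = 39 + 0 = 39)
18448 - R = 18448 - 1*39 = 18448 - 39 = 18409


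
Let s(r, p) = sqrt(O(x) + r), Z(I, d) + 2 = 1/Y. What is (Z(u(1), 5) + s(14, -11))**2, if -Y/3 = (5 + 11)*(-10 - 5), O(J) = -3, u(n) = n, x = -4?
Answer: 7773121/518400 - 1439*sqrt(11)/360 ≈ 1.7372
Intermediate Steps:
Y = 720 (Y = -3*(5 + 11)*(-10 - 5) = -48*(-15) = -3*(-240) = 720)
Z(I, d) = -1439/720 (Z(I, d) = -2 + 1/720 = -1439/720)
s(r, p) = sqrt(-3 + r)
(Z(u(1), 5) + s(14, -11))**2 = (-1439/720 + sqrt(-3 + 14))**2 = (-1439/720 + sqrt(11))**2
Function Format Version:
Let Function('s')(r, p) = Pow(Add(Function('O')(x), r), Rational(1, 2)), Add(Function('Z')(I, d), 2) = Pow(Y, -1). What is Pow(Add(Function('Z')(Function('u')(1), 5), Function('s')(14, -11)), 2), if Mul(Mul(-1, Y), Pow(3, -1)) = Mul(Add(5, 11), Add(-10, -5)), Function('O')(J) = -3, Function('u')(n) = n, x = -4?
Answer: Add(Rational(7773121, 518400), Mul(Rational(-1439, 360), Pow(11, Rational(1, 2)))) ≈ 1.7372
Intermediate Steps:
Y = 720 (Y = Mul(-3, Mul(Add(5, 11), Add(-10, -5))) = Mul(-3, Mul(16, -15)) = Mul(-3, -240) = 720)
Function('Z')(I, d) = Rational(-1439, 720) (Function('Z')(I, d) = Add(-2, Pow(720, -1)) = Add(-2, Rational(1, 720)) = Rational(-1439, 720))
Function('s')(r, p) = Pow(Add(-3, r), Rational(1, 2))
Pow(Add(Function('Z')(Function('u')(1), 5), Function('s')(14, -11)), 2) = Pow(Add(Rational(-1439, 720), Pow(Add(-3, 14), Rational(1, 2))), 2) = Pow(Add(Rational(-1439, 720), Pow(11, Rational(1, 2))), 2)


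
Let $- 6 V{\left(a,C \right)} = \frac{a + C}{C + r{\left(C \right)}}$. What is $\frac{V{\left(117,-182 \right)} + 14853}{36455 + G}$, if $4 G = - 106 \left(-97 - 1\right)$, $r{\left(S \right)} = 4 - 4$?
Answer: $\frac{1247647}{3280368} \approx 0.38034$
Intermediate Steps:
$r{\left(S \right)} = 0$
$V{\left(a,C \right)} = - \frac{C + a}{6 C}$ ($V{\left(a,C \right)} = - \frac{\left(a + C\right) \frac{1}{C + 0}}{6} = - \frac{\left(C + a\right) \frac{1}{C}}{6} = - \frac{\frac{1}{C} \left(C + a\right)}{6} = - \frac{C + a}{6 C}$)
$G = 2597$ ($G = \frac{\left(-106\right) \left(-97 - 1\right)}{4} = \frac{\left(-106\right) \left(-98\right)}{4} = \frac{1}{4} \cdot 10388 = 2597$)
$\frac{V{\left(117,-182 \right)} + 14853}{36455 + G} = \frac{\frac{\left(-1\right) \left(-182\right) - 117}{6 \left(-182\right)} + 14853}{36455 + 2597} = \frac{\frac{1}{6} \left(- \frac{1}{182}\right) \left(182 - 117\right) + 14853}{39052} = \left(\frac{1}{6} \left(- \frac{1}{182}\right) 65 + 14853\right) \frac{1}{39052} = \left(- \frac{5}{84} + 14853\right) \frac{1}{39052} = \frac{1247647}{84} \cdot \frac{1}{39052} = \frac{1247647}{3280368}$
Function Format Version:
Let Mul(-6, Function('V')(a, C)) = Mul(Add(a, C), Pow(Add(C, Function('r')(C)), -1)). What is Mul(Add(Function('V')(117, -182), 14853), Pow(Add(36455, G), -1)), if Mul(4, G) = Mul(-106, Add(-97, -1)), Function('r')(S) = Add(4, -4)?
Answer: Rational(1247647, 3280368) ≈ 0.38034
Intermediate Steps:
Function('r')(S) = 0
Function('V')(a, C) = Mul(Rational(-1, 6), Pow(C, -1), Add(C, a)) (Function('V')(a, C) = Mul(Rational(-1, 6), Mul(Add(a, C), Pow(Add(C, 0), -1))) = Mul(Rational(-1, 6), Mul(Add(C, a), Pow(C, -1))) = Mul(Rational(-1, 6), Mul(Pow(C, -1), Add(C, a))) = Mul(Rational(-1, 6), Pow(C, -1), Add(C, a)))
G = 2597 (G = Mul(Rational(1, 4), Mul(-106, Add(-97, -1))) = Mul(Rational(1, 4), Mul(-106, -98)) = Mul(Rational(1, 4), 10388) = 2597)
Mul(Add(Function('V')(117, -182), 14853), Pow(Add(36455, G), -1)) = Mul(Add(Mul(Rational(1, 6), Pow(-182, -1), Add(Mul(-1, -182), Mul(-1, 117))), 14853), Pow(Add(36455, 2597), -1)) = Mul(Add(Mul(Rational(1, 6), Rational(-1, 182), Add(182, -117)), 14853), Pow(39052, -1)) = Mul(Add(Mul(Rational(1, 6), Rational(-1, 182), 65), 14853), Rational(1, 39052)) = Mul(Add(Rational(-5, 84), 14853), Rational(1, 39052)) = Mul(Rational(1247647, 84), Rational(1, 39052)) = Rational(1247647, 3280368)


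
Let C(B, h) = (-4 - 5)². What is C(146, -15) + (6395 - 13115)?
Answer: -6639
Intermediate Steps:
C(B, h) = 81 (C(B, h) = (-9)² = 81)
C(146, -15) + (6395 - 13115) = 81 + (6395 - 13115) = 81 - 6720 = -6639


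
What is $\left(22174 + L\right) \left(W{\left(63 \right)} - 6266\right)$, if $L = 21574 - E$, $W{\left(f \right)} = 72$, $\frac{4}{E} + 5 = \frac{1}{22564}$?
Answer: $- \frac{30571700206392}{112819} \approx -2.7098 \cdot 10^{8}$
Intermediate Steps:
$E = - \frac{90256}{112819}$ ($E = \frac{4}{-5 + \frac{1}{22564}} = \frac{4}{- \frac{112819}{22564}} = 4 \left(- \frac{22564}{112819}\right) = - \frac{90256}{112819} \approx -0.80001$)
$L = \frac{2434047362}{112819}$ ($L = 21574 - - \frac{90256}{112819} = 21574 + \frac{90256}{112819} = \frac{2434047362}{112819} \approx 21575.0$)
$\left(22174 + L\right) \left(W{\left(63 \right)} - 6266\right) = \left(22174 + \frac{2434047362}{112819}\right) \left(72 - 6266\right) = \frac{4935695868}{112819} \left(-6194\right) = - \frac{30571700206392}{112819}$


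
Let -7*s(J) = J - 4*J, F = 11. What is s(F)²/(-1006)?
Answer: -1089/49294 ≈ -0.022092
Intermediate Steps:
s(J) = 3*J/7 (s(J) = -(J - 4*J)/7 = -(-3)*J/7 = 3*J/7)
s(F)²/(-1006) = ((3/7)*11)²/(-1006) = (33/7)²*(-1/1006) = (1089/49)*(-1/1006) = -1089/49294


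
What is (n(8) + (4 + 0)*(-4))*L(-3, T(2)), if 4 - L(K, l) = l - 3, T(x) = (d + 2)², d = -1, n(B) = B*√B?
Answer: -96 + 96*√2 ≈ 39.765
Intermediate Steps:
n(B) = B^(3/2)
T(x) = 1 (T(x) = (-1 + 2)² = 1² = 1)
L(K, l) = 7 - l (L(K, l) = 4 - (l - 3) = 4 - (-3 + l) = 4 + (3 - l) = 7 - l)
(n(8) + (4 + 0)*(-4))*L(-3, T(2)) = (8^(3/2) + (4 + 0)*(-4))*(7 - 1*1) = (16*√2 + 4*(-4))*(7 - 1) = (16*√2 - 16)*6 = (-16 + 16*√2)*6 = -96 + 96*√2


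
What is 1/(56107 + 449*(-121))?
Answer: 1/1778 ≈ 0.00056243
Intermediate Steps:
1/(56107 + 449*(-121)) = 1/(56107 - 54329) = 1/1778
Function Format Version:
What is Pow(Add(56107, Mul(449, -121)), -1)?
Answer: Rational(1, 1778) ≈ 0.00056243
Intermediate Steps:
Pow(Add(56107, Mul(449, -121)), -1) = Pow(Add(56107, -54329), -1) = Pow(1778, -1) = Rational(1, 1778)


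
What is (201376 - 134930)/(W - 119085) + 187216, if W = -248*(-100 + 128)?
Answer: 23594578818/126029 ≈ 1.8722e+5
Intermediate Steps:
W = -6944 (W = -248*28 = -6944)
(201376 - 134930)/(W - 119085) + 187216 = (201376 - 134930)/(-6944 - 119085) + 187216 = 66446/(-126029) + 187216 = 66446*(-1/126029) + 187216 = -66446/126029 + 187216 = 23594578818/126029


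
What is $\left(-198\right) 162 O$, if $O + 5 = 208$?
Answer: $-6511428$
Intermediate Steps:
$O = 203$ ($O = -5 + 208 = 203$)
$\left(-198\right) 162 O = \left(-198\right) 162 \cdot 203 = \left(-32076\right) 203 = -6511428$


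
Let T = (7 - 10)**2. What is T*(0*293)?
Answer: 0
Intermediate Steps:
T = 9 (T = (-3)**2 = 9)
T*(0*293) = 9*(0*293) = 9*0 = 0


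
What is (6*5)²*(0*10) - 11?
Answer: -11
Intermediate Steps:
(6*5)²*(0*10) - 11 = 30²*0 - 11 = 900*0 - 11 = 0 - 11 = -11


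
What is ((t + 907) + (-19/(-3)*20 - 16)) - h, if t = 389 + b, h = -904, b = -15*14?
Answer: 6302/3 ≈ 2100.7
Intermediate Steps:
b = -210
t = 179 (t = 389 - 210 = 179)
((t + 907) + (-19/(-3)*20 - 16)) - h = ((179 + 907) + (-19/(-3)*20 - 16)) - 1*(-904) = (1086 + (-19*(-⅓)*20 - 16)) + 904 = (1086 + ((19/3)*20 - 16)) + 904 = (1086 + (380/3 - 16)) + 904 = (1086 + 332/3) + 904 = 3590/3 + 904 = 6302/3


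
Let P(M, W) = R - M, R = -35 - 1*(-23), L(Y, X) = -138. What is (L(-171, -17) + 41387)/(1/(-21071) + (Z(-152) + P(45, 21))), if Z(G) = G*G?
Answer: 869157679/485623336 ≈ 1.7898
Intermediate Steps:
R = -12 (R = -35 + 23 = -12)
Z(G) = G²
P(M, W) = -12 - M
(L(-171, -17) + 41387)/(1/(-21071) + (Z(-152) + P(45, 21))) = (-138 + 41387)/(1/(-21071) + ((-152)² + (-12 - 1*45))) = 41249/(-1/21071 + (23104 + (-12 - 45))) = 41249/(-1/21071 + (23104 - 57)) = 41249/(-1/21071 + 23047) = 41249/(485623336/21071) = 41249*(21071/485623336) = 869157679/485623336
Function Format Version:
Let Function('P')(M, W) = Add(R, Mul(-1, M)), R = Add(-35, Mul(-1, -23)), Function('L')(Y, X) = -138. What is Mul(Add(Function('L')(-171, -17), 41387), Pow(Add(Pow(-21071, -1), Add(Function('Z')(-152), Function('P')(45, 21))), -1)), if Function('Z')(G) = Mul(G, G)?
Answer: Rational(869157679, 485623336) ≈ 1.7898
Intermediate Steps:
R = -12 (R = Add(-35, 23) = -12)
Function('Z')(G) = Pow(G, 2)
Function('P')(M, W) = Add(-12, Mul(-1, M))
Mul(Add(Function('L')(-171, -17), 41387), Pow(Add(Pow(-21071, -1), Add(Function('Z')(-152), Function('P')(45, 21))), -1)) = Mul(Add(-138, 41387), Pow(Add(Pow(-21071, -1), Add(Pow(-152, 2), Add(-12, Mul(-1, 45)))), -1)) = Mul(41249, Pow(Add(Rational(-1, 21071), Add(23104, Add(-12, -45))), -1)) = Mul(41249, Pow(Add(Rational(-1, 21071), Add(23104, -57)), -1)) = Mul(41249, Pow(Add(Rational(-1, 21071), 23047), -1)) = Mul(41249, Pow(Rational(485623336, 21071), -1)) = Mul(41249, Rational(21071, 485623336)) = Rational(869157679, 485623336)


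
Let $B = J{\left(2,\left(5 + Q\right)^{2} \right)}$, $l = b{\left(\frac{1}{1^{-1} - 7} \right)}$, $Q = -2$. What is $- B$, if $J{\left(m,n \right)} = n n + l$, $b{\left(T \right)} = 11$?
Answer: $-92$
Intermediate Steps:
$l = 11$
$J{\left(m,n \right)} = 11 + n^{2}$ ($J{\left(m,n \right)} = n n + 11 = n^{2} + 11 = 11 + n^{2}$)
$B = 92$ ($B = 11 + \left(\left(5 - 2\right)^{2}\right)^{2} = 11 + \left(3^{2}\right)^{2} = 11 + 9^{2} = 11 + 81 = 92$)
$- B = \left(-1\right) 92 = -92$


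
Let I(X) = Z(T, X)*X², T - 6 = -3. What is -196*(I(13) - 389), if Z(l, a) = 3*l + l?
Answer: -321244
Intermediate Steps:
T = 3 (T = 6 - 3 = 3)
Z(l, a) = 4*l
I(X) = 12*X² (I(X) = (4*3)*X² = 12*X²)
-196*(I(13) - 389) = -196*(12*13² - 389) = -196*(12*169 - 389) = -196*(2028 - 389) = -196*1639 = -321244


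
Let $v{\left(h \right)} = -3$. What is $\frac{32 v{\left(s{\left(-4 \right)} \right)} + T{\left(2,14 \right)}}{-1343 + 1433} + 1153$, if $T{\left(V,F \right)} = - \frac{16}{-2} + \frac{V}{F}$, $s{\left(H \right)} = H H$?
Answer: $\frac{48385}{42} \approx 1152.0$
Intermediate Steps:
$s{\left(H \right)} = H^{2}$
$T{\left(V,F \right)} = 8 + \frac{V}{F}$ ($T{\left(V,F \right)} = \left(-16\right) \left(- \frac{1}{2}\right) + \frac{V}{F} = 8 + \frac{V}{F}$)
$\frac{32 v{\left(s{\left(-4 \right)} \right)} + T{\left(2,14 \right)}}{-1343 + 1433} + 1153 = \frac{32 \left(-3\right) + \left(8 + \frac{2}{14}\right)}{-1343 + 1433} + 1153 = \frac{-96 + \left(8 + 2 \cdot \frac{1}{14}\right)}{90} + 1153 = \left(-96 + \left(8 + \frac{1}{7}\right)\right) \frac{1}{90} + 1153 = \left(-96 + \frac{57}{7}\right) \frac{1}{90} + 1153 = \left(- \frac{615}{7}\right) \frac{1}{90} + 1153 = - \frac{41}{42} + 1153 = \frac{48385}{42}$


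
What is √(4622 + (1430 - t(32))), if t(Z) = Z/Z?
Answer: √6051 ≈ 77.788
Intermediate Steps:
t(Z) = 1
√(4622 + (1430 - t(32))) = √(4622 + (1430 - 1*1)) = √(4622 + (1430 - 1)) = √(4622 + 1429) = √6051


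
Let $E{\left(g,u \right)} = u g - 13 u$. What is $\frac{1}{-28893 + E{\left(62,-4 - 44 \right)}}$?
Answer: $- \frac{1}{31245} \approx -3.2005 \cdot 10^{-5}$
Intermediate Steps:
$E{\left(g,u \right)} = - 13 u + g u$ ($E{\left(g,u \right)} = g u - 13 u = - 13 u + g u$)
$\frac{1}{-28893 + E{\left(62,-4 - 44 \right)}} = \frac{1}{-28893 + \left(-4 - 44\right) \left(-13 + 62\right)} = \frac{1}{-28893 + \left(-4 - 44\right) 49} = \frac{1}{-28893 - 2352} = \frac{1}{-31245} = - \frac{1}{31245}$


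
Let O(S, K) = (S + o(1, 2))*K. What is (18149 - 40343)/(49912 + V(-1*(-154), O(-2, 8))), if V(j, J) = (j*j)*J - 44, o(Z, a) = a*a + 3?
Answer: -3699/166418 ≈ -0.022227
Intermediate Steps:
o(Z, a) = 3 + a² (o(Z, a) = a² + 3 = 3 + a²)
O(S, K) = K*(7 + S) (O(S, K) = (S + (3 + 2²))*K = (S + (3 + 4))*K = (S + 7)*K = (7 + S)*K = K*(7 + S))
V(j, J) = -44 + J*j² (V(j, J) = j²*J - 44 = J*j² - 44 = -44 + J*j²)
(18149 - 40343)/(49912 + V(-1*(-154), O(-2, 8))) = (18149 - 40343)/(49912 + (-44 + (8*(7 - 2))*(-1*(-154))²)) = -22194/(49912 + (-44 + (8*5)*154²)) = -22194/(49912 + (-44 + 40*23716)) = -22194/(49912 + (-44 + 948640)) = -22194/(49912 + 948596) = -22194/998508 = -22194*1/998508 = -3699/166418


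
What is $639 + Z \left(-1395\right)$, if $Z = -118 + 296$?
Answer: $-247671$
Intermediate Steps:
$Z = 178$
$639 + Z \left(-1395\right) = 639 + 178 \left(-1395\right) = 639 - 248310 = -247671$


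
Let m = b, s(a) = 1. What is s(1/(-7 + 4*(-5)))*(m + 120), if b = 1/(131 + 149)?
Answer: 33601/280 ≈ 120.00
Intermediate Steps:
b = 1/280 ≈ 0.0035714
m = 1/280 ≈ 0.0035714
s(1/(-7 + 4*(-5)))*(m + 120) = 1*(1/280 + 120) = 1*(33601/280) = 33601/280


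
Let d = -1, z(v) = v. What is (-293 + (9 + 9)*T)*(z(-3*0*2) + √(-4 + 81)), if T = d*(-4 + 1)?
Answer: -239*√77 ≈ -2097.2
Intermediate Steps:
T = 3 (T = -(-4 + 1) = -1*(-3) = 3)
(-293 + (9 + 9)*T)*(z(-3*0*2) + √(-4 + 81)) = (-293 + (9 + 9)*3)*(-3*0*2 + √(-4 + 81)) = (-293 + 18*3)*(0*2 + √77) = (-293 + 54)*(0 + √77) = -239*√77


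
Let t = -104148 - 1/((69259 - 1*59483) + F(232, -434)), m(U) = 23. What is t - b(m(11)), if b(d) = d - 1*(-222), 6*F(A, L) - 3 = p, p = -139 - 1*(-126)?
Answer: -3061115942/29323 ≈ -1.0439e+5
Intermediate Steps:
p = -13 (p = -139 + 126 = -13)
F(A, L) = -5/3 (F(A, L) = ½ + (⅙)*(-13) = ½ - 13/6 = -5/3)
b(d) = 222 + d (b(d) = d + 222 = 222 + d)
t = -3053931807/29323 (t = -104148 - 1/((69259 - 1*59483) - 5/3) = -104148 - 1/((69259 - 59483) - 5/3) = -104148 - 1/(9776 - 5/3) = -104148 - 1/29323/3 = -104148 - 1*3/29323 = -104148 - 3/29323 = -3053931807/29323 ≈ -1.0415e+5)
t - b(m(11)) = -3053931807/29323 - (222 + 23) = -3053931807/29323 - 1*245 = -3053931807/29323 - 245 = -3061115942/29323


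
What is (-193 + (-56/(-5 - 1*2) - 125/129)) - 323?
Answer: -65657/129 ≈ -508.97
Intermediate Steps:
(-193 + (-56/(-5 - 1*2) - 125/129)) - 323 = (-193 + (-56/(-5 - 2) - 125*1/129)) - 323 = (-193 + (-56/(-7) - 125/129)) - 323 = (-193 + (-56*(-⅐) - 125/129)) - 323 = (-193 + (8 - 125/129)) - 323 = (-193 + 907/129) - 323 = -23990/129 - 323 = -65657/129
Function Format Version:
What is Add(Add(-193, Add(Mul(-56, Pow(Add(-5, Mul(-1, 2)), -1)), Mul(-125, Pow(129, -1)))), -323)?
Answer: Rational(-65657, 129) ≈ -508.97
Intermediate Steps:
Add(Add(-193, Add(Mul(-56, Pow(Add(-5, Mul(-1, 2)), -1)), Mul(-125, Pow(129, -1)))), -323) = Add(Add(-193, Add(Mul(-56, Pow(Add(-5, -2), -1)), Mul(-125, Rational(1, 129)))), -323) = Add(Add(-193, Add(Mul(-56, Pow(-7, -1)), Rational(-125, 129))), -323) = Add(Add(-193, Add(Mul(-56, Rational(-1, 7)), Rational(-125, 129))), -323) = Add(Add(-193, Add(8, Rational(-125, 129))), -323) = Add(Add(-193, Rational(907, 129)), -323) = Add(Rational(-23990, 129), -323) = Rational(-65657, 129)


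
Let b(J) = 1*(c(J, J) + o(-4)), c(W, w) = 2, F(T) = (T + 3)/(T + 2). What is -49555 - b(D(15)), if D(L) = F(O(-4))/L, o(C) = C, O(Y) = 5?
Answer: -49553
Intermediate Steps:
F(T) = (3 + T)/(2 + T)
D(L) = 8/(7*L) (D(L) = ((3 + 5)/(2 + 5))/L = (8/7)/L = ((⅐)*8)/L = 8/(7*L))
b(J) = -2 (b(J) = 1*(2 - 4) = 1*(-2) = -2)
-49555 - b(D(15)) = -49555 - 1*(-2) = -49555 + 2 = -49553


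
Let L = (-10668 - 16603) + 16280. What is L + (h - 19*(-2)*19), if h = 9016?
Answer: -1253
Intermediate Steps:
L = -10991 (L = -27271 + 16280 = -10991)
L + (h - 19*(-2)*19) = -10991 + (9016 - 19*(-2)*19) = -10991 + (9016 + 38*19) = -10991 + (9016 + 722) = -10991 + 9738 = -1253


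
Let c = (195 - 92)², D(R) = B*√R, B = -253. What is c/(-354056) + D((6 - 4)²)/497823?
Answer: -5460556543/176257220088 ≈ -0.030981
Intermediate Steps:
D(R) = -253*√R
c = 10609 (c = 103² = 10609)
c/(-354056) + D((6 - 4)²)/497823 = 10609/(-354056) - 253*√((6 - 4)²)/497823 = 10609*(-1/354056) - 253*√(2²)*(1/497823) = -10609/354056 - 253*√4*(1/497823) = -10609/354056 - 253*2*(1/497823) = -10609/354056 - 506*1/497823 = -10609/354056 - 506/497823 = -5460556543/176257220088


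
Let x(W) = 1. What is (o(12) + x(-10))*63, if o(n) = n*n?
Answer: 9135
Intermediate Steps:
o(n) = n²
(o(12) + x(-10))*63 = (12² + 1)*63 = (144 + 1)*63 = 145*63 = 9135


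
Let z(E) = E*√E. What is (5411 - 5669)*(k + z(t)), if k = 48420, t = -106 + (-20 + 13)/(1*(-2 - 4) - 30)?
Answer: -12492360 + 163787*I*√3809/36 ≈ -1.2492e+7 + 2.8079e+5*I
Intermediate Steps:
t = -3809/36 (t = -106 - 7/(1*(-6) - 30) = -106 - 7/(-6 - 30) = -106 - 7/(-36) = -106 - 7*(-1/36) = -106 + 7/36 = -3809/36 ≈ -105.81)
z(E) = E^(3/2)
(5411 - 5669)*(k + z(t)) = (5411 - 5669)*(48420 + (-3809/36)^(3/2)) = -258*(48420 - 3809*I*√3809/216) = -12492360 + 163787*I*√3809/36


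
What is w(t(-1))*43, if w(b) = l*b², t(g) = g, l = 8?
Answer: 344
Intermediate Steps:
w(b) = 8*b²
w(t(-1))*43 = (8*(-1)²)*43 = (8*1)*43 = 8*43 = 344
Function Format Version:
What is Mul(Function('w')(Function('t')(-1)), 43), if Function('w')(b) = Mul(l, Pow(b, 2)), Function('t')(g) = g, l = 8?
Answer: 344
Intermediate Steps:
Function('w')(b) = Mul(8, Pow(b, 2))
Mul(Function('w')(Function('t')(-1)), 43) = Mul(Mul(8, Pow(-1, 2)), 43) = Mul(Mul(8, 1), 43) = Mul(8, 43) = 344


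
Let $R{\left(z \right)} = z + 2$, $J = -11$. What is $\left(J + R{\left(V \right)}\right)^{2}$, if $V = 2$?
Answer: $49$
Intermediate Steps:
$R{\left(z \right)} = 2 + z$
$\left(J + R{\left(V \right)}\right)^{2} = \left(-11 + \left(2 + 2\right)\right)^{2} = \left(-11 + 4\right)^{2} = \left(-7\right)^{2} = 49$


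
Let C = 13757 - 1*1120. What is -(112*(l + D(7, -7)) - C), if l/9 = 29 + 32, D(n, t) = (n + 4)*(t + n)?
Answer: -48851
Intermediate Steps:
D(n, t) = (4 + n)*(n + t)
l = 549 (l = 9*(29 + 32) = 9*61 = 549)
C = 12637 (C = 13757 - 1120 = 12637)
-(112*(l + D(7, -7)) - C) = -(112*(549 + (7² + 4*7 + 4*(-7) + 7*(-7))) - 1*12637) = -(112*(549 + (49 + 28 - 28 - 49)) - 12637) = -(112*(549 + 0) - 12637) = -(112*549 - 12637) = -(61488 - 12637) = -1*48851 = -48851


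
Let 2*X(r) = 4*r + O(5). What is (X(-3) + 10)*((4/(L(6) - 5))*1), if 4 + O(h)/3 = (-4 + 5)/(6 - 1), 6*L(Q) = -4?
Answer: 6/5 ≈ 1.2000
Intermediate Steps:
L(Q) = -2/3 (L(Q) = (1/6)*(-4) = -2/3)
O(h) = -57/5 (O(h) = -12 + 3*((-4 + 5)/(6 - 1)) = -12 + 3*(1/5) = -12 + 3/5 = -57/5)
X(r) = -57/10 + 2*r (X(r) = (4*r - 57/5)/2 = (-57/5 + 4*r)/2 = -57/10 + 2*r)
(X(-3) + 10)*((4/(L(6) - 5))*1) = ((-57/10 + 2*(-3)) + 10)*((4/(-2/3 - 5))*1) = ((-57/10 - 6) + 10)*((4/(-17/3))*1) = (-117/10 + 10)*((4*(-3/17))*1) = -(-6)/5 = -17/10*(-12/17) = 6/5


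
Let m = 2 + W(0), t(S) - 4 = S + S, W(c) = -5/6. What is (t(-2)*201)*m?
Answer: 0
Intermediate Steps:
W(c) = -⅚ (W(c) = -5*⅙ = -⅚)
t(S) = 4 + 2*S (t(S) = 4 + (S + S) = 4 + 2*S)
m = 7/6 (m = 2 - ⅚ = 7/6 ≈ 1.1667)
(t(-2)*201)*m = ((4 + 2*(-2))*201)*(7/6) = ((4 - 4)*201)*(7/6) = (0*201)*(7/6) = 0*(7/6) = 0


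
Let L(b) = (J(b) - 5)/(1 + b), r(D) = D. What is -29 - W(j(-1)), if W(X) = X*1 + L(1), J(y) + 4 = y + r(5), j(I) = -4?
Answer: -47/2 ≈ -23.500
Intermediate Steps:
J(y) = 1 + y (J(y) = -4 + (y + 5) = -4 + (5 + y) = 1 + y)
L(b) = (-4 + b)/(1 + b) (L(b) = ((1 + b) - 5)/(1 + b) = (-4 + b)/(1 + b))
W(X) = -3/2 + X (W(X) = X*1 + (-4 + 1)/(1 + 1) = X - 3/2 = -3/2 + X)
-29 - W(j(-1)) = -29 - (-3/2 - 4) = -29 - 1*(-11/2) = -29 + 11/2 = -47/2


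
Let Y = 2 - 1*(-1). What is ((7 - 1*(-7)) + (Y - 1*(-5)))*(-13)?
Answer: -286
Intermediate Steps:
Y = 3 (Y = 2 + 1 = 3)
((7 - 1*(-7)) + (Y - 1*(-5)))*(-13) = ((7 - 1*(-7)) + (3 - 1*(-5)))*(-13) = ((7 + 7) + (3 + 5))*(-13) = (14 + 8)*(-13) = 22*(-13) = -286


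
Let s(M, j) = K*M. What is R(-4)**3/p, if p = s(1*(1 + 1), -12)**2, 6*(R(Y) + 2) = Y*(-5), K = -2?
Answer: 4/27 ≈ 0.14815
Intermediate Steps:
s(M, j) = -2*M
R(Y) = -2 - 5*Y/6 (R(Y) = -2 + (Y*(-5))/6 = -2 + (-5*Y)/6 = -2 - 5*Y/6)
p = 16 (p = (-2*(1 + 1))**2 = (-2*2)**2 = (-4)**2 = 16)
R(-4)**3/p = (-2 - 5/6*(-4))**3/16 = (-2 + 10/3)**3*(1/16) = (4/3)**3*(1/16) = (64/27)*(1/16) = 4/27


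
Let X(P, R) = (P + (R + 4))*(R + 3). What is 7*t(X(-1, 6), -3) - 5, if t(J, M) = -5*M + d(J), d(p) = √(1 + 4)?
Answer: 100 + 7*√5 ≈ 115.65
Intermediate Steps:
X(P, R) = (3 + R)*(4 + P + R) (X(P, R) = (P + (4 + R))*(3 + R) = (4 + P + R)*(3 + R) = (3 + R)*(4 + P + R))
d(p) = √5
t(J, M) = √5 - 5*M (t(J, M) = -5*M + √5 = √5 - 5*M)
7*t(X(-1, 6), -3) - 5 = 7*(√5 - 5*(-3)) - 5 = 7*(√5 + 15) - 5 = 7*(15 + √5) - 5 = (105 + 7*√5) - 5 = 100 + 7*√5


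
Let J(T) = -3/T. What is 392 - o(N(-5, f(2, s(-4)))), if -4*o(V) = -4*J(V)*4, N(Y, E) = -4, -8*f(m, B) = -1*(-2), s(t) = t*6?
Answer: 389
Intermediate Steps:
s(t) = 6*t
f(m, B) = -¼ (f(m, B) = -(-1)*(-2)/8 = -⅛*2 = -¼)
o(V) = -12/V (o(V) = -(-(-12)/V)*4/4 = -12/V*4/4 = -12/V)
392 - o(N(-5, f(2, s(-4)))) = 392 - (-12)/(-4) = 392 - (-12)*(-1)/4 = 392 - 1*3 = 392 - 3 = 389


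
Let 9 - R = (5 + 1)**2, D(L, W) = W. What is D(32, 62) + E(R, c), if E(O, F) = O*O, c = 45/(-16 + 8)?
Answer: 791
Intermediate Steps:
R = -27 (R = 9 - (5 + 1)**2 = 9 - 1*6**2 = 9 - 1*36 = 9 - 36 = -27)
c = -45/8 (c = 45/(-8) = 45*(-1/8) = -45/8 ≈ -5.6250)
E(O, F) = O**2
D(32, 62) + E(R, c) = 62 + (-27)**2 = 62 + 729 = 791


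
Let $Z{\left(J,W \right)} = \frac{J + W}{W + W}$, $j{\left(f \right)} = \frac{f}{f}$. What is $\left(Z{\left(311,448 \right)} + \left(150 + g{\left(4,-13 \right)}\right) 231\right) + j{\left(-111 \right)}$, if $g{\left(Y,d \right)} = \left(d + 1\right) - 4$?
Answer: $\frac{27736439}{896} \approx 30956.0$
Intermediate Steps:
$g{\left(Y,d \right)} = -3 + d$ ($g{\left(Y,d \right)} = \left(1 + d\right) - 4 = -3 + d$)
$j{\left(f \right)} = 1$
$Z{\left(J,W \right)} = \frac{J + W}{2 W}$
$\left(Z{\left(311,448 \right)} + \left(150 + g{\left(4,-13 \right)}\right) 231\right) + j{\left(-111 \right)} = \left(\frac{311 + 448}{2 \cdot 448} + \left(150 - 16\right) 231\right) + 1 = \left(\frac{1}{2} \cdot \frac{1}{448} \cdot 759 + \left(150 - 16\right) 231\right) + 1 = \left(\frac{759}{896} + 134 \cdot 231\right) + 1 = \left(\frac{759}{896} + 30954\right) + 1 = \frac{27735543}{896} + 1 = \frac{27736439}{896}$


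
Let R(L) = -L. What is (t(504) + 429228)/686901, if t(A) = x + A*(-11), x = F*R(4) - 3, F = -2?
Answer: 423689/686901 ≈ 0.61681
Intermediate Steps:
x = 5 (x = -(-2)*4 - 3 = -2*(-4) - 3 = 8 - 3 = 5)
t(A) = 5 - 11*A (t(A) = 5 + A*(-11) = 5 - 11*A)
(t(504) + 429228)/686901 = ((5 - 11*504) + 429228)/686901 = ((5 - 5544) + 429228)*(1/686901) = (-5539 + 429228)*(1/686901) = 423689*(1/686901) = 423689/686901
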